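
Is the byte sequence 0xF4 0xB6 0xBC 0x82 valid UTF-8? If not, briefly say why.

invalid (encodes a value above U+10FFFF)

Leading byte 0xF4 = 11110100 → 4-byte form.
Payload = 0x136F02, which exceeds U+10FFFF, the maximum Unicode code point. (Leading bytes F5–FF, or F4 followed by ≥ 0x90, are invalid.)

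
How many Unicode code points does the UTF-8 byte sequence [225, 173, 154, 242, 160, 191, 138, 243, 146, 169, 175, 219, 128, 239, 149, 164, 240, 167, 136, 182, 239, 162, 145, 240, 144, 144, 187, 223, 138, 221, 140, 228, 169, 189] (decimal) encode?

Byte at offset 0: 0xE1 = 11100001 → 3-byte char (#1). Advance 3.
Byte at offset 3: 0xF2 = 11110010 → 4-byte char (#2). Advance 4.
Byte at offset 7: 0xF3 = 11110011 → 4-byte char (#3). Advance 4.
Byte at offset 11: 0xDB = 11011011 → 2-byte char (#4). Advance 2.
Byte at offset 13: 0xEF = 11101111 → 3-byte char (#5). Advance 3.
Byte at offset 16: 0xF0 = 11110000 → 4-byte char (#6). Advance 4.
Byte at offset 20: 0xEF = 11101111 → 3-byte char (#7). Advance 3.
Byte at offset 23: 0xF0 = 11110000 → 4-byte char (#8). Advance 4.
Byte at offset 27: 0xDF = 11011111 → 2-byte char (#9). Advance 2.
Byte at offset 29: 0xDD = 11011101 → 2-byte char (#10). Advance 2.
Byte at offset 31: 0xE4 = 11100100 → 3-byte char (#11). Advance 3.
Reached end at offset 34 after 11 code points.

11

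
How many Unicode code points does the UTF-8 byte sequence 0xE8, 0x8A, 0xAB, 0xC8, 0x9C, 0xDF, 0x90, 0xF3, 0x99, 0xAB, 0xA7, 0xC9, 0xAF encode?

5

Byte at offset 0: 0xE8 = 11101000 → 3-byte char (#1). Advance 3.
Byte at offset 3: 0xC8 = 11001000 → 2-byte char (#2). Advance 2.
Byte at offset 5: 0xDF = 11011111 → 2-byte char (#3). Advance 2.
Byte at offset 7: 0xF3 = 11110011 → 4-byte char (#4). Advance 4.
Byte at offset 11: 0xC9 = 11001001 → 2-byte char (#5). Advance 2.
Reached end at offset 13 after 5 code points.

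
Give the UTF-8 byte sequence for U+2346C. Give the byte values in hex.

U+2346C = 0x2346C = 144492 decimal. In range U+10000–U+10FFFF → 4-byte form: 11110xxx 10xxxxxx 10xxxxxx 10xxxxxx.
Binary (21 bits): 000100011010001101100.
Split 3+6+6+6: 000 | 100011 | 010001 | 101100.
Byte 1: 11110000 = 0xF0.
Byte 2: 10100011 = 0xA3.
Byte 3: 10010001 = 0x91.
Byte 4: 10101100 = 0xAC.

F0 A3 91 AC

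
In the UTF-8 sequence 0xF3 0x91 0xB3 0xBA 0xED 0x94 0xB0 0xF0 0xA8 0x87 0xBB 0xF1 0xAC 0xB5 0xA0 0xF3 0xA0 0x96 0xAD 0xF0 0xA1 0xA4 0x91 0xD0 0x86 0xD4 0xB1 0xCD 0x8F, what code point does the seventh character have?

U+0406

Offset 0: leading byte 0xF3 = 11110011 → 4-byte char #1 = F3 91 B3 BA.
Offset 4: leading byte 0xED = 11101101 → 3-byte char #2 = ED 94 B0.
Offset 7: leading byte 0xF0 = 11110000 → 4-byte char #3 = F0 A8 87 BB.
Offset 11: leading byte 0xF1 = 11110001 → 4-byte char #4 = F1 AC B5 A0.
Offset 15: leading byte 0xF3 = 11110011 → 4-byte char #5 = F3 A0 96 AD.
Offset 19: leading byte 0xF0 = 11110000 → 4-byte char #6 = F0 A1 A4 91.
Offset 23: leading byte 0xD0 = 11010000 → 2-byte char #7 = D0 86.
Leading byte 0xD0 = 11010000 matches 110xxxxx → 2-byte sequence.
Byte 1: 0xD0 = 11010000, payload 10000 (5 bits).
Byte 2: 0x86 = 10000110 (10xxxxxx ✓), payload 000110.
Concatenate: 10000000110 = 0x406 (11 bits → U+0406).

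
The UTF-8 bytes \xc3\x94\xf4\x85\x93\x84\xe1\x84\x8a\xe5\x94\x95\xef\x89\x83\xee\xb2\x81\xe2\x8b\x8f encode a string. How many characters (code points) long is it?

7

Byte at offset 0: 0xC3 = 11000011 → 2-byte char (#1). Advance 2.
Byte at offset 2: 0xF4 = 11110100 → 4-byte char (#2). Advance 4.
Byte at offset 6: 0xE1 = 11100001 → 3-byte char (#3). Advance 3.
Byte at offset 9: 0xE5 = 11100101 → 3-byte char (#4). Advance 3.
Byte at offset 12: 0xEF = 11101111 → 3-byte char (#5). Advance 3.
Byte at offset 15: 0xEE = 11101110 → 3-byte char (#6). Advance 3.
Byte at offset 18: 0xE2 = 11100010 → 3-byte char (#7). Advance 3.
Reached end at offset 21 after 7 code points.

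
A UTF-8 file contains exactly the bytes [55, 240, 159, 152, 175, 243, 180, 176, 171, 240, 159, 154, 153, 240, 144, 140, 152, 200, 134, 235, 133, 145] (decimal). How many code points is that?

7

Byte at offset 0: 0x37 = 00110111 → 1-byte char (#1). Advance 1.
Byte at offset 1: 0xF0 = 11110000 → 4-byte char (#2). Advance 4.
Byte at offset 5: 0xF3 = 11110011 → 4-byte char (#3). Advance 4.
Byte at offset 9: 0xF0 = 11110000 → 4-byte char (#4). Advance 4.
Byte at offset 13: 0xF0 = 11110000 → 4-byte char (#5). Advance 4.
Byte at offset 17: 0xC8 = 11001000 → 2-byte char (#6). Advance 2.
Byte at offset 19: 0xEB = 11101011 → 3-byte char (#7). Advance 3.
Reached end at offset 22 after 7 code points.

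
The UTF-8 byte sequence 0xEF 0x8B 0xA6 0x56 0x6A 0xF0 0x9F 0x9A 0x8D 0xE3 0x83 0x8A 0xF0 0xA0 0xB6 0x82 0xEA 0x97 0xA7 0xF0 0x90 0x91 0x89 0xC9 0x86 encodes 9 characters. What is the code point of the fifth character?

U+30CA

Offset 0: leading byte 0xEF = 11101111 → 3-byte char #1 = EF 8B A6.
Offset 3: leading byte 0x56 = 01010110 → 1-byte char #2 = 56.
Offset 4: leading byte 0x6A = 01101010 → 1-byte char #3 = 6A.
Offset 5: leading byte 0xF0 = 11110000 → 4-byte char #4 = F0 9F 9A 8D.
Offset 9: leading byte 0xE3 = 11100011 → 3-byte char #5 = E3 83 8A.
Leading byte 0xE3 = 11100011 matches 1110xxxx → 3-byte sequence.
Byte 1: 0xE3 = 11100011, payload 0011 (4 bits).
Byte 2: 0x83 = 10000011 (10xxxxxx ✓), payload 000011.
Byte 3: 0x8A = 10001010 (10xxxxxx ✓), payload 001010.
Concatenate: 0011000011001010 = 0x30CA (16 bits → U+30CA).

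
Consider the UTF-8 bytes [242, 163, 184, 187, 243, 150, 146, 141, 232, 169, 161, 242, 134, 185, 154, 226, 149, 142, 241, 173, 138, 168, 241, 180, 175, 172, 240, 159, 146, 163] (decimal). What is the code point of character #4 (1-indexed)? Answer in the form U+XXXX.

U+86E5A

Offset 0: leading byte 0xF2 = 11110010 → 4-byte char #1 = F2 A3 B8 BB.
Offset 4: leading byte 0xF3 = 11110011 → 4-byte char #2 = F3 96 92 8D.
Offset 8: leading byte 0xE8 = 11101000 → 3-byte char #3 = E8 A9 A1.
Offset 11: leading byte 0xF2 = 11110010 → 4-byte char #4 = F2 86 B9 9A.
Leading byte 0xF2 = 11110010 matches 11110xxx → 4-byte sequence.
Byte 1: 0xF2 = 11110010, payload 010 (3 bits).
Byte 2: 0x86 = 10000110 (10xxxxxx ✓), payload 000110.
Byte 3: 0xB9 = 10111001 (10xxxxxx ✓), payload 111001.
Byte 4: 0x9A = 10011010 (10xxxxxx ✓), payload 011010.
Concatenate: 010000110111001011010 = 0x86E5A (21 bits → U+86E5A).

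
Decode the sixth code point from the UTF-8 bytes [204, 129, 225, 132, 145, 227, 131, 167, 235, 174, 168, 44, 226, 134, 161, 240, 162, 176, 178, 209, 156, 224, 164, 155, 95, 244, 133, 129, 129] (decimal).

Offset 0: leading byte 0xCC = 11001100 → 2-byte char #1 = CC 81.
Offset 2: leading byte 0xE1 = 11100001 → 3-byte char #2 = E1 84 91.
Offset 5: leading byte 0xE3 = 11100011 → 3-byte char #3 = E3 83 A7.
Offset 8: leading byte 0xEB = 11101011 → 3-byte char #4 = EB AE A8.
Offset 11: leading byte 0x2C = 00101100 → 1-byte char #5 = 2C.
Offset 12: leading byte 0xE2 = 11100010 → 3-byte char #6 = E2 86 A1.
Leading byte 0xE2 = 11100010 matches 1110xxxx → 3-byte sequence.
Byte 1: 0xE2 = 11100010, payload 0010 (4 bits).
Byte 2: 0x86 = 10000110 (10xxxxxx ✓), payload 000110.
Byte 3: 0xA1 = 10100001 (10xxxxxx ✓), payload 100001.
Concatenate: 0010000110100001 = 0x21A1 (16 bits → U+21A1).

U+21A1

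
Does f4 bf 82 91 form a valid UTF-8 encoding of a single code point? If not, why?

Leading byte 0xF4 = 11110100 → 4-byte form.
Payload = 0x13F091, which exceeds U+10FFFF, the maximum Unicode code point. (Leading bytes F5–FF, or F4 followed by ≥ 0x90, are invalid.)

invalid (encodes a value above U+10FFFF)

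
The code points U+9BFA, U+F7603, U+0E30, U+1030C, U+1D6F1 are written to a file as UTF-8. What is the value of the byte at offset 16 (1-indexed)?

0x9D

1-indexed offset 16 is 0-indexed offset 15.
U+9BFA → 3-byte form E9 AF BA at offsets 0–2.
U+F7603 → 4-byte form F3 B7 98 83 at offsets 3–6.
U+0E30 → 3-byte form E0 B8 B0 at offsets 7–9.
U+1030C → 4-byte form F0 90 8C 8C at offsets 10–13.
U+1D6F1 → 4-byte form F0 9D 9B B1 at offsets 14–17.
Offset 15 falls in char 5's range; it's byte 2 of F0 9D 9B B1 = 0x9D.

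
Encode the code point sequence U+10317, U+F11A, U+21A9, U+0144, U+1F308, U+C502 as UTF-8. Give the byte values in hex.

F0 90 8C 97 EF 84 9A E2 86 A9 C5 84 F0 9F 8C 88 EC 94 82

U+10317: 4-byte form → F0 90 8C 97.
U+F11A: 3-byte form → EF 84 9A.
U+21A9: 3-byte form → E2 86 A9.
U+0144: 2-byte form → C5 84.
U+1F308: 4-byte form → F0 9F 8C 88.
U+C502: 3-byte form → EC 94 82.
Concatenated (19 bytes): F0 90 8C 97 EF 84 9A E2 86 A9 C5 84 F0 9F 8C 88 EC 94 82.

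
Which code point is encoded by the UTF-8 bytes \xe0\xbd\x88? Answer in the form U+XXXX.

U+0F48

Leading byte 0xE0 = 11100000 matches 1110xxxx → 3-byte sequence.
Byte 1: 0xE0 = 11100000, payload 0000 (4 bits).
Byte 2: 0xBD = 10111101 (10xxxxxx ✓), payload 111101.
Byte 3: 0x88 = 10001000 (10xxxxxx ✓), payload 001000.
Concatenate: 0000111101001000 = 0xF48 (16 bits → U+0F48).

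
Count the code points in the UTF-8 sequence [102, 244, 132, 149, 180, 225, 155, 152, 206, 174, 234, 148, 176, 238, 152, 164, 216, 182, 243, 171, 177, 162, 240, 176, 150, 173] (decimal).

9

Byte at offset 0: 0x66 = 01100110 → 1-byte char (#1). Advance 1.
Byte at offset 1: 0xF4 = 11110100 → 4-byte char (#2). Advance 4.
Byte at offset 5: 0xE1 = 11100001 → 3-byte char (#3). Advance 3.
Byte at offset 8: 0xCE = 11001110 → 2-byte char (#4). Advance 2.
Byte at offset 10: 0xEA = 11101010 → 3-byte char (#5). Advance 3.
Byte at offset 13: 0xEE = 11101110 → 3-byte char (#6). Advance 3.
Byte at offset 16: 0xD8 = 11011000 → 2-byte char (#7). Advance 2.
Byte at offset 18: 0xF3 = 11110011 → 4-byte char (#8). Advance 4.
Byte at offset 22: 0xF0 = 11110000 → 4-byte char (#9). Advance 4.
Reached end at offset 26 after 9 code points.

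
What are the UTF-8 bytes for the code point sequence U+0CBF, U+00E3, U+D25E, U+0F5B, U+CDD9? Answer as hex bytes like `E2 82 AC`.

E0 B2 BF C3 A3 ED 89 9E E0 BD 9B EC B7 99

U+0CBF: 3-byte form → E0 B2 BF.
U+00E3: 2-byte form → C3 A3.
U+D25E: 3-byte form → ED 89 9E.
U+0F5B: 3-byte form → E0 BD 9B.
U+CDD9: 3-byte form → EC B7 99.
Concatenated (14 bytes): E0 B2 BF C3 A3 ED 89 9E E0 BD 9B EC B7 99.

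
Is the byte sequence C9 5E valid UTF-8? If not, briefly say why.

invalid (non-continuation byte where continuation expected)

Leading byte 0xC9 = 11001001 → 2-byte form.
Byte 2 is 0x5E = 01011110, which is not 10xxxxxx — expected a continuation byte.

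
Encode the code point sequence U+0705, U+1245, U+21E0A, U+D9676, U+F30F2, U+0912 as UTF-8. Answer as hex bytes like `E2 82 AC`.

DC 85 E1 89 85 F0 A1 B8 8A F3 99 99 B6 F3 B3 83 B2 E0 A4 92

U+0705: 2-byte form → DC 85.
U+1245: 3-byte form → E1 89 85.
U+21E0A: 4-byte form → F0 A1 B8 8A.
U+D9676: 4-byte form → F3 99 99 B6.
U+F30F2: 4-byte form → F3 B3 83 B2.
U+0912: 3-byte form → E0 A4 92.
Concatenated (20 bytes): DC 85 E1 89 85 F0 A1 B8 8A F3 99 99 B6 F3 B3 83 B2 E0 A4 92.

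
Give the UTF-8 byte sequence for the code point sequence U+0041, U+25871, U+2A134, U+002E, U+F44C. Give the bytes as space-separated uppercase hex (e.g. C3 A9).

41 F0 A5 A1 B1 F0 AA 84 B4 2E EF 91 8C

U+0041: 1-byte form → 41.
U+25871: 4-byte form → F0 A5 A1 B1.
U+2A134: 4-byte form → F0 AA 84 B4.
U+002E: 1-byte form → 2E.
U+F44C: 3-byte form → EF 91 8C.
Concatenated (13 bytes): 41 F0 A5 A1 B1 F0 AA 84 B4 2E EF 91 8C.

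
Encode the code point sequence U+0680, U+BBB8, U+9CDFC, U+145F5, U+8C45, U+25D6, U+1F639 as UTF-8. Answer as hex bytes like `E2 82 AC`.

U+0680: 2-byte form → DA 80.
U+BBB8: 3-byte form → EB AE B8.
U+9CDFC: 4-byte form → F2 9C B7 BC.
U+145F5: 4-byte form → F0 94 97 B5.
U+8C45: 3-byte form → E8 B1 85.
U+25D6: 3-byte form → E2 97 96.
U+1F639: 4-byte form → F0 9F 98 B9.
Concatenated (23 bytes): DA 80 EB AE B8 F2 9C B7 BC F0 94 97 B5 E8 B1 85 E2 97 96 F0 9F 98 B9.

DA 80 EB AE B8 F2 9C B7 BC F0 94 97 B5 E8 B1 85 E2 97 96 F0 9F 98 B9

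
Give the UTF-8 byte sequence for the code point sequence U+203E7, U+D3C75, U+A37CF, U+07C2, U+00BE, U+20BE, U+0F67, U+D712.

U+203E7: 4-byte form → F0 A0 8F A7.
U+D3C75: 4-byte form → F3 93 B1 B5.
U+A37CF: 4-byte form → F2 A3 9F 8F.
U+07C2: 2-byte form → DF 82.
U+00BE: 2-byte form → C2 BE.
U+20BE: 3-byte form → E2 82 BE.
U+0F67: 3-byte form → E0 BD A7.
U+D712: 3-byte form → ED 9C 92.
Concatenated (25 bytes): F0 A0 8F A7 F3 93 B1 B5 F2 A3 9F 8F DF 82 C2 BE E2 82 BE E0 BD A7 ED 9C 92.

F0 A0 8F A7 F3 93 B1 B5 F2 A3 9F 8F DF 82 C2 BE E2 82 BE E0 BD A7 ED 9C 92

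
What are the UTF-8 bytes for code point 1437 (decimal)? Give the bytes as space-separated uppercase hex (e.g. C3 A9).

U+059D = 0x59D = 1437 decimal. In range U+0080–U+07FF → 2-byte form: 110xxxxx 10xxxxxx.
Binary (11 bits): 10110011101.
Split 5+6: 10110 | 011101.
Byte 1: 11010110 = 0xD6.
Byte 2: 10011101 = 0x9D.

D6 9D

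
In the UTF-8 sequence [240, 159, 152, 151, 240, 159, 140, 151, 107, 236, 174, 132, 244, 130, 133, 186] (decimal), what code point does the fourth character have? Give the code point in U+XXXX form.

Offset 0: leading byte 0xF0 = 11110000 → 4-byte char #1 = F0 9F 98 97.
Offset 4: leading byte 0xF0 = 11110000 → 4-byte char #2 = F0 9F 8C 97.
Offset 8: leading byte 0x6B = 01101011 → 1-byte char #3 = 6B.
Offset 9: leading byte 0xEC = 11101100 → 3-byte char #4 = EC AE 84.
Leading byte 0xEC = 11101100 matches 1110xxxx → 3-byte sequence.
Byte 1: 0xEC = 11101100, payload 1100 (4 bits).
Byte 2: 0xAE = 10101110 (10xxxxxx ✓), payload 101110.
Byte 3: 0x84 = 10000100 (10xxxxxx ✓), payload 000100.
Concatenate: 1100101110000100 = 0xCB84 (16 bits → U+CB84).

U+CB84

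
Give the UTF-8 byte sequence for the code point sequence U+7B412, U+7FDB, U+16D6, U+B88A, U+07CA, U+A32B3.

F1 BB 90 92 E7 BF 9B E1 9B 96 EB A2 8A DF 8A F2 A3 8A B3

U+7B412: 4-byte form → F1 BB 90 92.
U+7FDB: 3-byte form → E7 BF 9B.
U+16D6: 3-byte form → E1 9B 96.
U+B88A: 3-byte form → EB A2 8A.
U+07CA: 2-byte form → DF 8A.
U+A32B3: 4-byte form → F2 A3 8A B3.
Concatenated (19 bytes): F1 BB 90 92 E7 BF 9B E1 9B 96 EB A2 8A DF 8A F2 A3 8A B3.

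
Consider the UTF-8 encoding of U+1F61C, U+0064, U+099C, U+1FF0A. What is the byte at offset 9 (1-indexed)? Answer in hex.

1-indexed offset 9 is 0-indexed offset 8.
U+1F61C → 4-byte form F0 9F 98 9C at offsets 0–3.
U+0064 → 1-byte form 64 at offsets 4–4.
U+099C → 3-byte form E0 A6 9C at offsets 5–7.
U+1FF0A → 4-byte form F0 9F BC 8A at offsets 8–11.
Offset 8 falls in char 4's range; it's byte 1 of F0 9F BC 8A = 0xF0.

0xF0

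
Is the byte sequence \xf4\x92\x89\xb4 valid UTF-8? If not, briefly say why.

Leading byte 0xF4 = 11110100 → 4-byte form.
Payload = 0x112274, which exceeds U+10FFFF, the maximum Unicode code point. (Leading bytes F5–FF, or F4 followed by ≥ 0x90, are invalid.)

invalid (encodes a value above U+10FFFF)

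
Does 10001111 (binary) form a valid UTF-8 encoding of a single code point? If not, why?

invalid (continuation byte with no leading byte)

Byte 0x8F = 10001111 has the form 10xxxxxx — a continuation byte — but there is no preceding leading byte.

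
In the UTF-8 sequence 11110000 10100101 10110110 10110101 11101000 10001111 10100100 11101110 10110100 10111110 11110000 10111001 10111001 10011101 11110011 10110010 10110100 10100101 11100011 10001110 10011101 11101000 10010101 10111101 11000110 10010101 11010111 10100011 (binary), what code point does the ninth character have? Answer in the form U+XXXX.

U+05E3

Offset 0: leading byte 0xF0 = 11110000 → 4-byte char #1 = F0 A5 B6 B5.
Offset 4: leading byte 0xE8 = 11101000 → 3-byte char #2 = E8 8F A4.
Offset 7: leading byte 0xEE = 11101110 → 3-byte char #3 = EE B4 BE.
Offset 10: leading byte 0xF0 = 11110000 → 4-byte char #4 = F0 B9 B9 9D.
Offset 14: leading byte 0xF3 = 11110011 → 4-byte char #5 = F3 B2 B4 A5.
Offset 18: leading byte 0xE3 = 11100011 → 3-byte char #6 = E3 8E 9D.
Offset 21: leading byte 0xE8 = 11101000 → 3-byte char #7 = E8 95 BD.
Offset 24: leading byte 0xC6 = 11000110 → 2-byte char #8 = C6 95.
Offset 26: leading byte 0xD7 = 11010111 → 2-byte char #9 = D7 A3.
Leading byte 0xD7 = 11010111 matches 110xxxxx → 2-byte sequence.
Byte 1: 0xD7 = 11010111, payload 10111 (5 bits).
Byte 2: 0xA3 = 10100011 (10xxxxxx ✓), payload 100011.
Concatenate: 10111100011 = 0x5E3 (11 bits → U+05E3).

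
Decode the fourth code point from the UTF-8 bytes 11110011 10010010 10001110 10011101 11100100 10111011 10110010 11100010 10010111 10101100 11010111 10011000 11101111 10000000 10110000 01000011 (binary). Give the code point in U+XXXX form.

U+05D8

Offset 0: leading byte 0xF3 = 11110011 → 4-byte char #1 = F3 92 8E 9D.
Offset 4: leading byte 0xE4 = 11100100 → 3-byte char #2 = E4 BB B2.
Offset 7: leading byte 0xE2 = 11100010 → 3-byte char #3 = E2 97 AC.
Offset 10: leading byte 0xD7 = 11010111 → 2-byte char #4 = D7 98.
Leading byte 0xD7 = 11010111 matches 110xxxxx → 2-byte sequence.
Byte 1: 0xD7 = 11010111, payload 10111 (5 bits).
Byte 2: 0x98 = 10011000 (10xxxxxx ✓), payload 011000.
Concatenate: 10111011000 = 0x5D8 (11 bits → U+05D8).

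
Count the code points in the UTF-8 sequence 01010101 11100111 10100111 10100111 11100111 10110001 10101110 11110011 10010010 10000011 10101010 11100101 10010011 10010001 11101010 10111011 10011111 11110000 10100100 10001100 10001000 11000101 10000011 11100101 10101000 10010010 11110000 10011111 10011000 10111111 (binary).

10

Byte at offset 0: 0x55 = 01010101 → 1-byte char (#1). Advance 1.
Byte at offset 1: 0xE7 = 11100111 → 3-byte char (#2). Advance 3.
Byte at offset 4: 0xE7 = 11100111 → 3-byte char (#3). Advance 3.
Byte at offset 7: 0xF3 = 11110011 → 4-byte char (#4). Advance 4.
Byte at offset 11: 0xE5 = 11100101 → 3-byte char (#5). Advance 3.
Byte at offset 14: 0xEA = 11101010 → 3-byte char (#6). Advance 3.
Byte at offset 17: 0xF0 = 11110000 → 4-byte char (#7). Advance 4.
Byte at offset 21: 0xC5 = 11000101 → 2-byte char (#8). Advance 2.
Byte at offset 23: 0xE5 = 11100101 → 3-byte char (#9). Advance 3.
Byte at offset 26: 0xF0 = 11110000 → 4-byte char (#10). Advance 4.
Reached end at offset 30 after 10 code points.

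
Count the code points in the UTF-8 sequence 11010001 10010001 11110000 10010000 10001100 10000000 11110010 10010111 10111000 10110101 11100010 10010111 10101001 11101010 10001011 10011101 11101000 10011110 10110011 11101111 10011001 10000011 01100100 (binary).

Byte at offset 0: 0xD1 = 11010001 → 2-byte char (#1). Advance 2.
Byte at offset 2: 0xF0 = 11110000 → 4-byte char (#2). Advance 4.
Byte at offset 6: 0xF2 = 11110010 → 4-byte char (#3). Advance 4.
Byte at offset 10: 0xE2 = 11100010 → 3-byte char (#4). Advance 3.
Byte at offset 13: 0xEA = 11101010 → 3-byte char (#5). Advance 3.
Byte at offset 16: 0xE8 = 11101000 → 3-byte char (#6). Advance 3.
Byte at offset 19: 0xEF = 11101111 → 3-byte char (#7). Advance 3.
Byte at offset 22: 0x64 = 01100100 → 1-byte char (#8). Advance 1.
Reached end at offset 23 after 8 code points.

8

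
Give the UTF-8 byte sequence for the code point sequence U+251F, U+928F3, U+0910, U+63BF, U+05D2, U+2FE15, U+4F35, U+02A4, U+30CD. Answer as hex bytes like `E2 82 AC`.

U+251F: 3-byte form → E2 94 9F.
U+928F3: 4-byte form → F2 92 A3 B3.
U+0910: 3-byte form → E0 A4 90.
U+63BF: 3-byte form → E6 8E BF.
U+05D2: 2-byte form → D7 92.
U+2FE15: 4-byte form → F0 AF B8 95.
U+4F35: 3-byte form → E4 BC B5.
U+02A4: 2-byte form → CA A4.
U+30CD: 3-byte form → E3 83 8D.
Concatenated (27 bytes): E2 94 9F F2 92 A3 B3 E0 A4 90 E6 8E BF D7 92 F0 AF B8 95 E4 BC B5 CA A4 E3 83 8D.

E2 94 9F F2 92 A3 B3 E0 A4 90 E6 8E BF D7 92 F0 AF B8 95 E4 BC B5 CA A4 E3 83 8D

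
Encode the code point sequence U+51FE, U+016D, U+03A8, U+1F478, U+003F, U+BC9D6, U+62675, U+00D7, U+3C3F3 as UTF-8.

U+51FE: 3-byte form → E5 87 BE.
U+016D: 2-byte form → C5 AD.
U+03A8: 2-byte form → CE A8.
U+1F478: 4-byte form → F0 9F 91 B8.
U+003F: 1-byte form → 3F.
U+BC9D6: 4-byte form → F2 BC A7 96.
U+62675: 4-byte form → F1 A2 99 B5.
U+00D7: 2-byte form → C3 97.
U+3C3F3: 4-byte form → F0 BC 8F B3.
Concatenated (26 bytes): E5 87 BE C5 AD CE A8 F0 9F 91 B8 3F F2 BC A7 96 F1 A2 99 B5 C3 97 F0 BC 8F B3.

E5 87 BE C5 AD CE A8 F0 9F 91 B8 3F F2 BC A7 96 F1 A2 99 B5 C3 97 F0 BC 8F B3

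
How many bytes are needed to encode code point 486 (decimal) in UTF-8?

2

U+01E6 = 0x1E6. UTF-8 uses 1 byte below 0x80, 2 below 0x800, 3 below 0x10000, 4 up to 0x10FFFF. 0x1E6 is in U+0080–U+07FF → 2 bytes.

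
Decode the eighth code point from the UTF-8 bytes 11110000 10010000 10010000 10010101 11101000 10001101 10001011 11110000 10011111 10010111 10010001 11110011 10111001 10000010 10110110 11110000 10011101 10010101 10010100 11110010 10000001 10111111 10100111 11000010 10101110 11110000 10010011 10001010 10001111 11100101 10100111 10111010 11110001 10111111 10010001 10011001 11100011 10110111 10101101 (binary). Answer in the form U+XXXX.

Offset 0: leading byte 0xF0 = 11110000 → 4-byte char #1 = F0 90 90 95.
Offset 4: leading byte 0xE8 = 11101000 → 3-byte char #2 = E8 8D 8B.
Offset 7: leading byte 0xF0 = 11110000 → 4-byte char #3 = F0 9F 97 91.
Offset 11: leading byte 0xF3 = 11110011 → 4-byte char #4 = F3 B9 82 B6.
Offset 15: leading byte 0xF0 = 11110000 → 4-byte char #5 = F0 9D 95 94.
Offset 19: leading byte 0xF2 = 11110010 → 4-byte char #6 = F2 81 BF A7.
Offset 23: leading byte 0xC2 = 11000010 → 2-byte char #7 = C2 AE.
Offset 25: leading byte 0xF0 = 11110000 → 4-byte char #8 = F0 93 8A 8F.
Leading byte 0xF0 = 11110000 matches 11110xxx → 4-byte sequence.
Byte 1: 0xF0 = 11110000, payload 000 (3 bits).
Byte 2: 0x93 = 10010011 (10xxxxxx ✓), payload 010011.
Byte 3: 0x8A = 10001010 (10xxxxxx ✓), payload 001010.
Byte 4: 0x8F = 10001111 (10xxxxxx ✓), payload 001111.
Concatenate: 000010011001010001111 = 0x1328F (21 bits → U+1328F).

U+1328F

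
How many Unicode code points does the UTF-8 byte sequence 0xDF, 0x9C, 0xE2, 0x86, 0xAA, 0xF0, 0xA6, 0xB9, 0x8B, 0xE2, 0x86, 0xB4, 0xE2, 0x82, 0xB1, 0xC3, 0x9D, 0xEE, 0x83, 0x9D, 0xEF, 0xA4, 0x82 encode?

Byte at offset 0: 0xDF = 11011111 → 2-byte char (#1). Advance 2.
Byte at offset 2: 0xE2 = 11100010 → 3-byte char (#2). Advance 3.
Byte at offset 5: 0xF0 = 11110000 → 4-byte char (#3). Advance 4.
Byte at offset 9: 0xE2 = 11100010 → 3-byte char (#4). Advance 3.
Byte at offset 12: 0xE2 = 11100010 → 3-byte char (#5). Advance 3.
Byte at offset 15: 0xC3 = 11000011 → 2-byte char (#6). Advance 2.
Byte at offset 17: 0xEE = 11101110 → 3-byte char (#7). Advance 3.
Byte at offset 20: 0xEF = 11101111 → 3-byte char (#8). Advance 3.
Reached end at offset 23 after 8 code points.

8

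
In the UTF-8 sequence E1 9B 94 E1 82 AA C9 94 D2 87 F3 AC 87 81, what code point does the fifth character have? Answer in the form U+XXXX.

Offset 0: leading byte 0xE1 = 11100001 → 3-byte char #1 = E1 9B 94.
Offset 3: leading byte 0xE1 = 11100001 → 3-byte char #2 = E1 82 AA.
Offset 6: leading byte 0xC9 = 11001001 → 2-byte char #3 = C9 94.
Offset 8: leading byte 0xD2 = 11010010 → 2-byte char #4 = D2 87.
Offset 10: leading byte 0xF3 = 11110011 → 4-byte char #5 = F3 AC 87 81.
Leading byte 0xF3 = 11110011 matches 11110xxx → 4-byte sequence.
Byte 1: 0xF3 = 11110011, payload 011 (3 bits).
Byte 2: 0xAC = 10101100 (10xxxxxx ✓), payload 101100.
Byte 3: 0x87 = 10000111 (10xxxxxx ✓), payload 000111.
Byte 4: 0x81 = 10000001 (10xxxxxx ✓), payload 000001.
Concatenate: 011101100000111000001 = 0xEC1C1 (21 bits → U+EC1C1).

U+EC1C1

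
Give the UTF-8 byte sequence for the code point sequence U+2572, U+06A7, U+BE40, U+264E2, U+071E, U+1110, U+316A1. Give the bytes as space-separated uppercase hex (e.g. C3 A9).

E2 95 B2 DA A7 EB B9 80 F0 A6 93 A2 DC 9E E1 84 90 F0 B1 9A A1

U+2572: 3-byte form → E2 95 B2.
U+06A7: 2-byte form → DA A7.
U+BE40: 3-byte form → EB B9 80.
U+264E2: 4-byte form → F0 A6 93 A2.
U+071E: 2-byte form → DC 9E.
U+1110: 3-byte form → E1 84 90.
U+316A1: 4-byte form → F0 B1 9A A1.
Concatenated (21 bytes): E2 95 B2 DA A7 EB B9 80 F0 A6 93 A2 DC 9E E1 84 90 F0 B1 9A A1.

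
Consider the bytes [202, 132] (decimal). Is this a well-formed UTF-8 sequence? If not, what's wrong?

Leading byte 0xCA = 11001010 → 2-byte form.
Continuation bytes 0x84=10000100 all match 10xxxxxx.
Decoded value 0x284 is ≥ 0x80 (shortest form) and not a surrogate.

valid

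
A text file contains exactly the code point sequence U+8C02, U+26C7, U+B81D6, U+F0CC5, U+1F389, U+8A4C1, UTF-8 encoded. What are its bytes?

E8 B0 82 E2 9B 87 F2 B8 87 96 F3 B0 B3 85 F0 9F 8E 89 F2 8A 93 81

U+8C02: 3-byte form → E8 B0 82.
U+26C7: 3-byte form → E2 9B 87.
U+B81D6: 4-byte form → F2 B8 87 96.
U+F0CC5: 4-byte form → F3 B0 B3 85.
U+1F389: 4-byte form → F0 9F 8E 89.
U+8A4C1: 4-byte form → F2 8A 93 81.
Concatenated (22 bytes): E8 B0 82 E2 9B 87 F2 B8 87 96 F3 B0 B3 85 F0 9F 8E 89 F2 8A 93 81.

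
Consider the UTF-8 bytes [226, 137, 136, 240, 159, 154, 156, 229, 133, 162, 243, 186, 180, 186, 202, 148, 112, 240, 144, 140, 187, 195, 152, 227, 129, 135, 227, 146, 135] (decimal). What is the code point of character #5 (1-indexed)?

U+0294

Offset 0: leading byte 0xE2 = 11100010 → 3-byte char #1 = E2 89 88.
Offset 3: leading byte 0xF0 = 11110000 → 4-byte char #2 = F0 9F 9A 9C.
Offset 7: leading byte 0xE5 = 11100101 → 3-byte char #3 = E5 85 A2.
Offset 10: leading byte 0xF3 = 11110011 → 4-byte char #4 = F3 BA B4 BA.
Offset 14: leading byte 0xCA = 11001010 → 2-byte char #5 = CA 94.
Leading byte 0xCA = 11001010 matches 110xxxxx → 2-byte sequence.
Byte 1: 0xCA = 11001010, payload 01010 (5 bits).
Byte 2: 0x94 = 10010100 (10xxxxxx ✓), payload 010100.
Concatenate: 01010010100 = 0x294 (11 bits → U+0294).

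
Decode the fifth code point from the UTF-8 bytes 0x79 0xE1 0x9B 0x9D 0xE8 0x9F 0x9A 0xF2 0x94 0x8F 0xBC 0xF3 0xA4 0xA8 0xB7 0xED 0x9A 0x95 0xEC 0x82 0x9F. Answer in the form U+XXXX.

Offset 0: leading byte 0x79 = 01111001 → 1-byte char #1 = 79.
Offset 1: leading byte 0xE1 = 11100001 → 3-byte char #2 = E1 9B 9D.
Offset 4: leading byte 0xE8 = 11101000 → 3-byte char #3 = E8 9F 9A.
Offset 7: leading byte 0xF2 = 11110010 → 4-byte char #4 = F2 94 8F BC.
Offset 11: leading byte 0xF3 = 11110011 → 4-byte char #5 = F3 A4 A8 B7.
Leading byte 0xF3 = 11110011 matches 11110xxx → 4-byte sequence.
Byte 1: 0xF3 = 11110011, payload 011 (3 bits).
Byte 2: 0xA4 = 10100100 (10xxxxxx ✓), payload 100100.
Byte 3: 0xA8 = 10101000 (10xxxxxx ✓), payload 101000.
Byte 4: 0xB7 = 10110111 (10xxxxxx ✓), payload 110111.
Concatenate: 011100100101000110111 = 0xE4A37 (21 bits → U+E4A37).

U+E4A37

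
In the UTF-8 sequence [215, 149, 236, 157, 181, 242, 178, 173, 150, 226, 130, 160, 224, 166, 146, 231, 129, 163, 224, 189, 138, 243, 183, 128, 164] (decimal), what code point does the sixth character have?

U+7063

Offset 0: leading byte 0xD7 = 11010111 → 2-byte char #1 = D7 95.
Offset 2: leading byte 0xEC = 11101100 → 3-byte char #2 = EC 9D B5.
Offset 5: leading byte 0xF2 = 11110010 → 4-byte char #3 = F2 B2 AD 96.
Offset 9: leading byte 0xE2 = 11100010 → 3-byte char #4 = E2 82 A0.
Offset 12: leading byte 0xE0 = 11100000 → 3-byte char #5 = E0 A6 92.
Offset 15: leading byte 0xE7 = 11100111 → 3-byte char #6 = E7 81 A3.
Leading byte 0xE7 = 11100111 matches 1110xxxx → 3-byte sequence.
Byte 1: 0xE7 = 11100111, payload 0111 (4 bits).
Byte 2: 0x81 = 10000001 (10xxxxxx ✓), payload 000001.
Byte 3: 0xA3 = 10100011 (10xxxxxx ✓), payload 100011.
Concatenate: 0111000001100011 = 0x7063 (16 bits → U+7063).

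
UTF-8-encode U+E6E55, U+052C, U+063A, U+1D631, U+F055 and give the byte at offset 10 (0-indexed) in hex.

0x98

U+E6E55 → 4-byte form F3 A6 B9 95 at offsets 0–3.
U+052C → 2-byte form D4 AC at offsets 4–5.
U+063A → 2-byte form D8 BA at offsets 6–7.
U+1D631 → 4-byte form F0 9D 98 B1 at offsets 8–11.
Offset 10 falls in char 4's range; it's byte 3 of F0 9D 98 B1 = 0x98.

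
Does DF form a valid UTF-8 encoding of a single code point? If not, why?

invalid (sequence truncated)

Leading byte 0xDF = 11011111 → 2-byte form, but only 1 byte is present.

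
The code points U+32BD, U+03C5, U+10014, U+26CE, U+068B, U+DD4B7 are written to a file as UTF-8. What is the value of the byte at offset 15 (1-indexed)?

0xF3

1-indexed offset 15 is 0-indexed offset 14.
U+32BD → 3-byte form E3 8A BD at offsets 0–2.
U+03C5 → 2-byte form CF 85 at offsets 3–4.
U+10014 → 4-byte form F0 90 80 94 at offsets 5–8.
U+26CE → 3-byte form E2 9B 8E at offsets 9–11.
U+068B → 2-byte form DA 8B at offsets 12–13.
U+DD4B7 → 4-byte form F3 9D 92 B7 at offsets 14–17.
Offset 14 falls in char 6's range; it's byte 1 of F3 9D 92 B7 = 0xF3.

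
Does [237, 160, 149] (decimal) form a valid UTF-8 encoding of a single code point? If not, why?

invalid (encodes a surrogate (U+D800–U+DFFF))

Structurally a 3-byte sequence; payload = 0xD815.
But 0xD815 is in U+D800–U+DFFF, the surrogate range. Surrogates are not Unicode scalar values and are forbidden in UTF-8.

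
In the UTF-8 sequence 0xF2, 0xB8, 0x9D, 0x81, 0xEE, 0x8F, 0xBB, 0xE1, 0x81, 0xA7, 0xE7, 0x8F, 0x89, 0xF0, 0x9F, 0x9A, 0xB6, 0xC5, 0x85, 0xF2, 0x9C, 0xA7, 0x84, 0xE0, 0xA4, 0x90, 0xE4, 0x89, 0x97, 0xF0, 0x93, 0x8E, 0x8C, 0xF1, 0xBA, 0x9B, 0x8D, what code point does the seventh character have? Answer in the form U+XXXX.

U+9C9C4

Offset 0: leading byte 0xF2 = 11110010 → 4-byte char #1 = F2 B8 9D 81.
Offset 4: leading byte 0xEE = 11101110 → 3-byte char #2 = EE 8F BB.
Offset 7: leading byte 0xE1 = 11100001 → 3-byte char #3 = E1 81 A7.
Offset 10: leading byte 0xE7 = 11100111 → 3-byte char #4 = E7 8F 89.
Offset 13: leading byte 0xF0 = 11110000 → 4-byte char #5 = F0 9F 9A B6.
Offset 17: leading byte 0xC5 = 11000101 → 2-byte char #6 = C5 85.
Offset 19: leading byte 0xF2 = 11110010 → 4-byte char #7 = F2 9C A7 84.
Leading byte 0xF2 = 11110010 matches 11110xxx → 4-byte sequence.
Byte 1: 0xF2 = 11110010, payload 010 (3 bits).
Byte 2: 0x9C = 10011100 (10xxxxxx ✓), payload 011100.
Byte 3: 0xA7 = 10100111 (10xxxxxx ✓), payload 100111.
Byte 4: 0x84 = 10000100 (10xxxxxx ✓), payload 000100.
Concatenate: 010011100100111000100 = 0x9C9C4 (21 bits → U+9C9C4).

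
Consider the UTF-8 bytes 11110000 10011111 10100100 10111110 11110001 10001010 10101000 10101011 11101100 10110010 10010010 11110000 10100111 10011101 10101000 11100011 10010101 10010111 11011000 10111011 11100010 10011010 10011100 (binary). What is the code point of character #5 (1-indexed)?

U+3557

Offset 0: leading byte 0xF0 = 11110000 → 4-byte char #1 = F0 9F A4 BE.
Offset 4: leading byte 0xF1 = 11110001 → 4-byte char #2 = F1 8A A8 AB.
Offset 8: leading byte 0xEC = 11101100 → 3-byte char #3 = EC B2 92.
Offset 11: leading byte 0xF0 = 11110000 → 4-byte char #4 = F0 A7 9D A8.
Offset 15: leading byte 0xE3 = 11100011 → 3-byte char #5 = E3 95 97.
Leading byte 0xE3 = 11100011 matches 1110xxxx → 3-byte sequence.
Byte 1: 0xE3 = 11100011, payload 0011 (4 bits).
Byte 2: 0x95 = 10010101 (10xxxxxx ✓), payload 010101.
Byte 3: 0x97 = 10010111 (10xxxxxx ✓), payload 010111.
Concatenate: 0011010101010111 = 0x3557 (16 bits → U+3557).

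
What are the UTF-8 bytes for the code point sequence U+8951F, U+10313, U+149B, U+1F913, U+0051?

F2 89 94 9F F0 90 8C 93 E1 92 9B F0 9F A4 93 51

U+8951F: 4-byte form → F2 89 94 9F.
U+10313: 4-byte form → F0 90 8C 93.
U+149B: 3-byte form → E1 92 9B.
U+1F913: 4-byte form → F0 9F A4 93.
U+0051: 1-byte form → 51.
Concatenated (16 bytes): F2 89 94 9F F0 90 8C 93 E1 92 9B F0 9F A4 93 51.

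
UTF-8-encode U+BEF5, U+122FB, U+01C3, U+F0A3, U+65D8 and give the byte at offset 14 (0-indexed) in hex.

U+BEF5 → 3-byte form EB BB B5 at offsets 0–2.
U+122FB → 4-byte form F0 92 8B BB at offsets 3–6.
U+01C3 → 2-byte form C7 83 at offsets 7–8.
U+F0A3 → 3-byte form EF 82 A3 at offsets 9–11.
U+65D8 → 3-byte form E6 97 98 at offsets 12–14.
Offset 14 falls in char 5's range; it's byte 3 of E6 97 98 = 0x98.

0x98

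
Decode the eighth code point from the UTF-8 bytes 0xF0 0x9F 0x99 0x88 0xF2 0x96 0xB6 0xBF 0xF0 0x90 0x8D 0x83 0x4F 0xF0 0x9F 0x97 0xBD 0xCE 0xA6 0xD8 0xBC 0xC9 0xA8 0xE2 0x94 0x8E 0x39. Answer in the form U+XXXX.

U+0268

Offset 0: leading byte 0xF0 = 11110000 → 4-byte char #1 = F0 9F 99 88.
Offset 4: leading byte 0xF2 = 11110010 → 4-byte char #2 = F2 96 B6 BF.
Offset 8: leading byte 0xF0 = 11110000 → 4-byte char #3 = F0 90 8D 83.
Offset 12: leading byte 0x4F = 01001111 → 1-byte char #4 = 4F.
Offset 13: leading byte 0xF0 = 11110000 → 4-byte char #5 = F0 9F 97 BD.
Offset 17: leading byte 0xCE = 11001110 → 2-byte char #6 = CE A6.
Offset 19: leading byte 0xD8 = 11011000 → 2-byte char #7 = D8 BC.
Offset 21: leading byte 0xC9 = 11001001 → 2-byte char #8 = C9 A8.
Leading byte 0xC9 = 11001001 matches 110xxxxx → 2-byte sequence.
Byte 1: 0xC9 = 11001001, payload 01001 (5 bits).
Byte 2: 0xA8 = 10101000 (10xxxxxx ✓), payload 101000.
Concatenate: 01001101000 = 0x268 (11 bits → U+0268).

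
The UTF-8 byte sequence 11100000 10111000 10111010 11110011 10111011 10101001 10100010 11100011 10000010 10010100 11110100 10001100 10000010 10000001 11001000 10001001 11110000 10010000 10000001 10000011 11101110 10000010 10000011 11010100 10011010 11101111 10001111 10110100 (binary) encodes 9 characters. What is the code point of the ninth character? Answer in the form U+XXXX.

Offset 0: leading byte 0xE0 = 11100000 → 3-byte char #1 = E0 B8 BA.
Offset 3: leading byte 0xF3 = 11110011 → 4-byte char #2 = F3 BB A9 A2.
Offset 7: leading byte 0xE3 = 11100011 → 3-byte char #3 = E3 82 94.
Offset 10: leading byte 0xF4 = 11110100 → 4-byte char #4 = F4 8C 82 81.
Offset 14: leading byte 0xC8 = 11001000 → 2-byte char #5 = C8 89.
Offset 16: leading byte 0xF0 = 11110000 → 4-byte char #6 = F0 90 81 83.
Offset 20: leading byte 0xEE = 11101110 → 3-byte char #7 = EE 82 83.
Offset 23: leading byte 0xD4 = 11010100 → 2-byte char #8 = D4 9A.
Offset 25: leading byte 0xEF = 11101111 → 3-byte char #9 = EF 8F B4.
Leading byte 0xEF = 11101111 matches 1110xxxx → 3-byte sequence.
Byte 1: 0xEF = 11101111, payload 1111 (4 bits).
Byte 2: 0x8F = 10001111 (10xxxxxx ✓), payload 001111.
Byte 3: 0xB4 = 10110100 (10xxxxxx ✓), payload 110100.
Concatenate: 1111001111110100 = 0xF3F4 (16 bits → U+F3F4).

U+F3F4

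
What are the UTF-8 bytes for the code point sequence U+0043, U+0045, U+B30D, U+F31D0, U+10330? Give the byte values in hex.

U+0043: 1-byte form → 43.
U+0045: 1-byte form → 45.
U+B30D: 3-byte form → EB 8C 8D.
U+F31D0: 4-byte form → F3 B3 87 90.
U+10330: 4-byte form → F0 90 8C B0.
Concatenated (13 bytes): 43 45 EB 8C 8D F3 B3 87 90 F0 90 8C B0.

43 45 EB 8C 8D F3 B3 87 90 F0 90 8C B0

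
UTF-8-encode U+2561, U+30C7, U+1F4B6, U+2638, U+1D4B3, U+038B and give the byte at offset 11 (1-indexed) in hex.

0xE2

1-indexed offset 11 is 0-indexed offset 10.
U+2561 → 3-byte form E2 95 A1 at offsets 0–2.
U+30C7 → 3-byte form E3 83 87 at offsets 3–5.
U+1F4B6 → 4-byte form F0 9F 92 B6 at offsets 6–9.
U+2638 → 3-byte form E2 98 B8 at offsets 10–12.
Offset 10 falls in char 4's range; it's byte 1 of E2 98 B8 = 0xE2.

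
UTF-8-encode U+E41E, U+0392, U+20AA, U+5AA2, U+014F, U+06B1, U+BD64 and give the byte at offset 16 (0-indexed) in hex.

0xB5

U+E41E → 3-byte form EE 90 9E at offsets 0–2.
U+0392 → 2-byte form CE 92 at offsets 3–4.
U+20AA → 3-byte form E2 82 AA at offsets 5–7.
U+5AA2 → 3-byte form E5 AA A2 at offsets 8–10.
U+014F → 2-byte form C5 8F at offsets 11–12.
U+06B1 → 2-byte form DA B1 at offsets 13–14.
U+BD64 → 3-byte form EB B5 A4 at offsets 15–17.
Offset 16 falls in char 7's range; it's byte 2 of EB B5 A4 = 0xB5.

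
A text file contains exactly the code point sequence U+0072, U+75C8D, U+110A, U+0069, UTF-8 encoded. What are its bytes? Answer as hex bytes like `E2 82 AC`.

U+0072: 1-byte form → 72.
U+75C8D: 4-byte form → F1 B5 B2 8D.
U+110A: 3-byte form → E1 84 8A.
U+0069: 1-byte form → 69.
Concatenated (9 bytes): 72 F1 B5 B2 8D E1 84 8A 69.

72 F1 B5 B2 8D E1 84 8A 69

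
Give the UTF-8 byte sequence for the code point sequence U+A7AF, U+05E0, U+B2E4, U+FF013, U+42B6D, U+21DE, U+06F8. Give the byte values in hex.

EA 9E AF D7 A0 EB 8B A4 F3 BF 80 93 F1 82 AD AD E2 87 9E DB B8

U+A7AF: 3-byte form → EA 9E AF.
U+05E0: 2-byte form → D7 A0.
U+B2E4: 3-byte form → EB 8B A4.
U+FF013: 4-byte form → F3 BF 80 93.
U+42B6D: 4-byte form → F1 82 AD AD.
U+21DE: 3-byte form → E2 87 9E.
U+06F8: 2-byte form → DB B8.
Concatenated (21 bytes): EA 9E AF D7 A0 EB 8B A4 F3 BF 80 93 F1 82 AD AD E2 87 9E DB B8.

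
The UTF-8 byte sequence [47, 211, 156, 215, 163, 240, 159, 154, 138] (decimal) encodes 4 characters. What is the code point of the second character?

Offset 0: leading byte 0x2F = 00101111 → 1-byte char #1 = 2F.
Offset 1: leading byte 0xD3 = 11010011 → 2-byte char #2 = D3 9C.
Leading byte 0xD3 = 11010011 matches 110xxxxx → 2-byte sequence.
Byte 1: 0xD3 = 11010011, payload 10011 (5 bits).
Byte 2: 0x9C = 10011100 (10xxxxxx ✓), payload 011100.
Concatenate: 10011011100 = 0x4DC (11 bits → U+04DC).

U+04DC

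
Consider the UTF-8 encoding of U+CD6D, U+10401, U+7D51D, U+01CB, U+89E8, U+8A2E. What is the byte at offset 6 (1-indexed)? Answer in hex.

1-indexed offset 6 is 0-indexed offset 5.
U+CD6D → 3-byte form EC B5 AD at offsets 0–2.
U+10401 → 4-byte form F0 90 90 81 at offsets 3–6.
Offset 5 falls in char 2's range; it's byte 3 of F0 90 90 81 = 0x90.

0x90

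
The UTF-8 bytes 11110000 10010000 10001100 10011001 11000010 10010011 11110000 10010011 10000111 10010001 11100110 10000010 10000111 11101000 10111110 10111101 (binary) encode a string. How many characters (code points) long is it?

Byte at offset 0: 0xF0 = 11110000 → 4-byte char (#1). Advance 4.
Byte at offset 4: 0xC2 = 11000010 → 2-byte char (#2). Advance 2.
Byte at offset 6: 0xF0 = 11110000 → 4-byte char (#3). Advance 4.
Byte at offset 10: 0xE6 = 11100110 → 3-byte char (#4). Advance 3.
Byte at offset 13: 0xE8 = 11101000 → 3-byte char (#5). Advance 3.
Reached end at offset 16 after 5 code points.

5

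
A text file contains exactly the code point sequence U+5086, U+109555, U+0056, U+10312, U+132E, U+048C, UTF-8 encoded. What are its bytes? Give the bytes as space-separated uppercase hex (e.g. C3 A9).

U+5086: 3-byte form → E5 82 86.
U+109555: 4-byte form → F4 89 95 95.
U+0056: 1-byte form → 56.
U+10312: 4-byte form → F0 90 8C 92.
U+132E: 3-byte form → E1 8C AE.
U+048C: 2-byte form → D2 8C.
Concatenated (17 bytes): E5 82 86 F4 89 95 95 56 F0 90 8C 92 E1 8C AE D2 8C.

E5 82 86 F4 89 95 95 56 F0 90 8C 92 E1 8C AE D2 8C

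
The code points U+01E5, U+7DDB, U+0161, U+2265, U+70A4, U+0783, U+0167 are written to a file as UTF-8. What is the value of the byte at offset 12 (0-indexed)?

U+01E5 → 2-byte form C7 A5 at offsets 0–1.
U+7DDB → 3-byte form E7 B7 9B at offsets 2–4.
U+0161 → 2-byte form C5 A1 at offsets 5–6.
U+2265 → 3-byte form E2 89 A5 at offsets 7–9.
U+70A4 → 3-byte form E7 82 A4 at offsets 10–12.
Offset 12 falls in char 5's range; it's byte 3 of E7 82 A4 = 0xA4.

0xA4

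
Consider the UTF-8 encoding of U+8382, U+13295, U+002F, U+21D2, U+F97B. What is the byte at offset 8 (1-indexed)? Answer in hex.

0x2F

1-indexed offset 8 is 0-indexed offset 7.
U+8382 → 3-byte form E8 8E 82 at offsets 0–2.
U+13295 → 4-byte form F0 93 8A 95 at offsets 3–6.
U+002F → 1-byte form 2F at offsets 7–7.
Offset 7 falls in char 3's range; it's byte 1 of 2F = 0x2F.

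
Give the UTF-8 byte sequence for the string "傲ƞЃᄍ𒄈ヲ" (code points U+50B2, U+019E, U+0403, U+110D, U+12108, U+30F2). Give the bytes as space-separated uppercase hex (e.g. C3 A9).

U+50B2: 3-byte form → E5 82 B2.
U+019E: 2-byte form → C6 9E.
U+0403: 2-byte form → D0 83.
U+110D: 3-byte form → E1 84 8D.
U+12108: 4-byte form → F0 92 84 88.
U+30F2: 3-byte form → E3 83 B2.
Concatenated (17 bytes): E5 82 B2 C6 9E D0 83 E1 84 8D F0 92 84 88 E3 83 B2.

E5 82 B2 C6 9E D0 83 E1 84 8D F0 92 84 88 E3 83 B2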